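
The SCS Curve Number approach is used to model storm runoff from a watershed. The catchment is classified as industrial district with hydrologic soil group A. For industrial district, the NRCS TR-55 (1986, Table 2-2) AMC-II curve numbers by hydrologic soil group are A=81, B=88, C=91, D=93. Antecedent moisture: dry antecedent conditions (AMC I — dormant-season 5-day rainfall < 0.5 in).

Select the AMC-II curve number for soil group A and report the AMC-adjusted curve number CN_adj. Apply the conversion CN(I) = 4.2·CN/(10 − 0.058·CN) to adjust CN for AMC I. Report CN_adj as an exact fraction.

NRCS table: industrial district, soil group A → CN(II) = 81
Adjust CN=81 to AMC I: 4.2·81/(10 − 0.058·81) → (1701/5) ÷ (2651/500) = 170100/2651 ≈ 64.164

CN_adj = 170100/2651 ≈ 64.164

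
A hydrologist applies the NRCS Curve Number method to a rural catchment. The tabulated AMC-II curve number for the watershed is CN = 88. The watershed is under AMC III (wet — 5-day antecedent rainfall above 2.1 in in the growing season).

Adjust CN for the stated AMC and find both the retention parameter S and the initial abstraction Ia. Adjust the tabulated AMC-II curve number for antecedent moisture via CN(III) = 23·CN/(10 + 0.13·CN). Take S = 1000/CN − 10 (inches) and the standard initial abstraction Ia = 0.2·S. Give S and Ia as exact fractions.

S = 150/253 in ≈ 0.593 in; Ia = 30/253 in ≈ 0.119 in

Wet (AMC III): CN(III) = 23·88/(10 + 0.13·88) = 2024/(536/25) = 6325/67 ≈ 94.403
Retention S: 1000/CN − 10 with CN=94.403 → S = 150/253 ≈ 0.593 in
Initial abstraction Ia = S/5 = (150/253)/5 = 30/253 ≈ 0.119 in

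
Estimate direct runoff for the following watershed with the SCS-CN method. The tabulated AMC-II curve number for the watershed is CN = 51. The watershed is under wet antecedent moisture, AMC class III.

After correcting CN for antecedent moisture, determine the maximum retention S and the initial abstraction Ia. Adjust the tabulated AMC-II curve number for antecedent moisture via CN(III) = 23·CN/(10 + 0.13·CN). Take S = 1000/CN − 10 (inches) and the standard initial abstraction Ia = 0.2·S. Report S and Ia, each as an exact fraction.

S = 4900/1173 in ≈ 4.177 in; Ia = 980/1173 in ≈ 0.835 in

CN(III) from CN(II)=51: (23·51)/(10 + 0.13·51) = 117300/1663 ≈ 70.535
Retention S: 1000/CN − 10 with CN=70.535 → S = 4900/1173 ≈ 4.177 in
Ia = 0.2·(4900/1173) = 980/1173 in ≈ 0.835 in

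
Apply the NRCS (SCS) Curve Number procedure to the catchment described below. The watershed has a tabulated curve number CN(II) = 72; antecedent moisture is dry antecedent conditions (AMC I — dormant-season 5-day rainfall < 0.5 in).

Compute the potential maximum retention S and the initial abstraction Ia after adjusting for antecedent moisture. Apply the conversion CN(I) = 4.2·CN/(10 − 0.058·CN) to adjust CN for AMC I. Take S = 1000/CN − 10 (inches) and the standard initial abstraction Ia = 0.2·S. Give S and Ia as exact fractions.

CN(I) from CN(II)=72: (4.2·72)/(10 − 0.058·72) = 675/13 ≈ 51.923
Retention S: 1000/CN − 10 with CN=51.923 → S = 250/27 ≈ 9.259 in
Ia = 0.2S: 0.2·9.259 = 1.852 in (exactly 50/27)

S = 250/27 in ≈ 9.259 in; Ia = 50/27 in ≈ 1.852 in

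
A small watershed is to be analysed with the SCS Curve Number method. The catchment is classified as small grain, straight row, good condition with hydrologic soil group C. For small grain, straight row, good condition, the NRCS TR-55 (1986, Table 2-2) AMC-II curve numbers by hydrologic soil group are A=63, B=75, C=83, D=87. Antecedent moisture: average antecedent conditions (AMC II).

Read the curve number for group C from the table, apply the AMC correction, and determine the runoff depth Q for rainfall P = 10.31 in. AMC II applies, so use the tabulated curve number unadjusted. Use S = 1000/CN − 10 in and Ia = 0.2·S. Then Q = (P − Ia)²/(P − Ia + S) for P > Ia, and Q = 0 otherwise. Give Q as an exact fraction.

NRCS table: small grain, straight row, good condition, soil group C → CN(II) = 83
Average conditions: CN = 83 (no AMC adjustment).
S = 1000/83 − 10 = 170/83 in ≈ 2.048 in
Initial abstraction Ia = S/5 = (170/83)/5 = 34/83 ≈ 0.410 in
Excess rainfall: 10.310 − 0.410 = 9.900 in; P > Ia so Q > 0
Q = (82173/8300)²/((82173/8300) + 170/83) = (6752401929/68890000)/(99173/8300) = 6752401929/823135900 in ≈ 8.203 in

Q = 6752401929/823135900 in ≈ 8.203 in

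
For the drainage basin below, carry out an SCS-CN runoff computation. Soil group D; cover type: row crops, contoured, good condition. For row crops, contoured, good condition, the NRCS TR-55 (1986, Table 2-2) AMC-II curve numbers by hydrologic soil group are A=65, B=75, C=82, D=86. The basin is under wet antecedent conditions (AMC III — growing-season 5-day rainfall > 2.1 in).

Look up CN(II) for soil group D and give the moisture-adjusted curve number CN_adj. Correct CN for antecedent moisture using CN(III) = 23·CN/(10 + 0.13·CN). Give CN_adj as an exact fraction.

CN_adj = 98900/1059 ≈ 93.390

NRCS table: row crops, contoured, good condition, soil group D → CN(II) = 86
Adjust CN=86 to AMC III: 23·86/(10 + 0.13·86) → 1978 ÷ (1059/50) = 98900/1059 ≈ 93.390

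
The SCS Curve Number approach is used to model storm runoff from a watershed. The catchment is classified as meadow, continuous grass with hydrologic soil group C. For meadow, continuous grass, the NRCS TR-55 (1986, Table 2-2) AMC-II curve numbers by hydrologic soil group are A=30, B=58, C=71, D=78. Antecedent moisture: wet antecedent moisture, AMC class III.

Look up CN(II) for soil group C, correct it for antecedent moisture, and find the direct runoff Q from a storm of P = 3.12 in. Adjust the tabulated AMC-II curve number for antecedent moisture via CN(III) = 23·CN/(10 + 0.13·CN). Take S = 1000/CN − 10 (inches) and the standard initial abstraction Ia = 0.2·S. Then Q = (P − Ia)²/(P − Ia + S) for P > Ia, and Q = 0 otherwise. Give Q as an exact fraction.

Q = 6370269938/3783946775 in ≈ 1.683 in

NRCS table: meadow, continuous grass, soil group C → CN(II) = 71
CN(III) from CN(II)=71: (23·71)/(10 + 0.13·71) = 163300/1923 ≈ 84.919
Max retention: S = 1000/(163300/1923) − 10 = 2900/1633 in (≈ 1.776 in)
Ia = 0.2·(2900/1633) = 580/1633 in ≈ 0.355 in
Since P=3.120 > Ia=0.355: effective rainfall P−Ia = 112874/40825 in
Runoff Q = (P−Ia)²/(P−Ia+S) = (2.765)²/(2.765+1.776) = 6370269938/3783946775 ≈ 1.683 in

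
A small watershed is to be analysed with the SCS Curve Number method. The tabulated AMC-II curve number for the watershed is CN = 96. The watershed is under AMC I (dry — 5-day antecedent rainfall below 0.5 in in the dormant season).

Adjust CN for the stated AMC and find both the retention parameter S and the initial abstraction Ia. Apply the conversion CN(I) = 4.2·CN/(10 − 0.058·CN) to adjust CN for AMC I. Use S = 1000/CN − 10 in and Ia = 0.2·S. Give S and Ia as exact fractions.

S = 125/126 in ≈ 0.992 in; Ia = 25/126 in ≈ 0.198 in

CN(I) from CN(II)=96: (4.2·96)/(10 − 0.058·96) = 25200/277 ≈ 90.975
Max retention: S = 1000/(25200/277) − 10 = 125/126 in (≈ 0.992 in)
Ia = 0.2·(125/126) = 25/126 in ≈ 0.198 in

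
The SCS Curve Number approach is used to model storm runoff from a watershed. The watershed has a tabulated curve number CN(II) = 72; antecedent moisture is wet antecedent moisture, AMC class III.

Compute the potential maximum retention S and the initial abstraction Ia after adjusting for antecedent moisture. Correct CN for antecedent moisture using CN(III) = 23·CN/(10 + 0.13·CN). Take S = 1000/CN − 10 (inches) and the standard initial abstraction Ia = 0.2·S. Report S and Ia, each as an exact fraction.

CN(III) from CN(II)=72: (23·72)/(10 + 0.13·72) = 10350/121 ≈ 85.537
Retention S: 1000/CN − 10 with CN=85.537 → S = 350/207 ≈ 1.691 in
Ia = 0.2S: 0.2·1.691 = 0.338 in (exactly 70/207)

S = 350/207 in ≈ 1.691 in; Ia = 70/207 in ≈ 0.338 in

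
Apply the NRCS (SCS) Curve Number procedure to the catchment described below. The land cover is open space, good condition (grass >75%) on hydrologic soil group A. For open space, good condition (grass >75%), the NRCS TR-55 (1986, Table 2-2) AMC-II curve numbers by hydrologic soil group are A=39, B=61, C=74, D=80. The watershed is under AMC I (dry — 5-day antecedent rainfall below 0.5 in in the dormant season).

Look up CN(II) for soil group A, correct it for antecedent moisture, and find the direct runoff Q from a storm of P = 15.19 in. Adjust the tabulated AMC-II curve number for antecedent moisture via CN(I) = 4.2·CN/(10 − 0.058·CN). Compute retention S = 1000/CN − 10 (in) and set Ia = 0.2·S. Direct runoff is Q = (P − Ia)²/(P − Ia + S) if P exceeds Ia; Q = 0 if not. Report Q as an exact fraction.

Q = 402033351721/301724595900 in ≈ 1.332 in

NRCS table: open space, good condition (grass >75%), soil group A → CN(II) = 39
CN(I) from CN(II)=39: (4.2·39)/(10 − 0.058·39) = 81900/3869 ≈ 21.168
S = 1000/(81900/3869) − 10 = 30500/819 in ≈ 37.241 in
Ia = 0.2S: 0.2·37.241 = 7.448 in (exactly 6100/819)
Excess rainfall: 15.190 − 7.448 = 7.742 in; P > Ia so Q > 0
Q: (634061/81900)² ÷ (3684061/81900) = 402033351721/301724595900 in (≈ 1.332 in)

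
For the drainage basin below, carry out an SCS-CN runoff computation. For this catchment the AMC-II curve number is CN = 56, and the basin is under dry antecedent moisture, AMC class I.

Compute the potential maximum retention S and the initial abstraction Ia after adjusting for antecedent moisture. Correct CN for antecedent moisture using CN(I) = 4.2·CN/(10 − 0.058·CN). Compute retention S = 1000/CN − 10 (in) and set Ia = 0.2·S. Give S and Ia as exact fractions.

S = 2750/147 in ≈ 18.707 in; Ia = 550/147 in ≈ 3.741 in

CN(I) from CN(II)=56: (4.2·56)/(10 − 0.058·56) = 7350/211 ≈ 34.834
Max retention: S = 1000/(7350/211) − 10 = 2750/147 in (≈ 18.707 in)
Initial abstraction Ia = S/5 = (2750/147)/5 = 550/147 ≈ 3.741 in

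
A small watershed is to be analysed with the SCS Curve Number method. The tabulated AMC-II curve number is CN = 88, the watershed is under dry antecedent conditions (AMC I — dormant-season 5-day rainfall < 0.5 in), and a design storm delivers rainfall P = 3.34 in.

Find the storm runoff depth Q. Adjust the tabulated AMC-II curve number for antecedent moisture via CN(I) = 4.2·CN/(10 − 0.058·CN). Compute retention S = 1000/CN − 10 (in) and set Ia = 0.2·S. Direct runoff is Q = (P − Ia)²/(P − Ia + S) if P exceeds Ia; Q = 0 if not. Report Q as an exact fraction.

Q = 107308881/88007150 in ≈ 1.219 in

Adjust CN=88 to AMC I: 4.2·88/(10 − 0.058·88) → (1848/5) ÷ (612/125) = 3850/51 ≈ 75.490
S = 1000/(3850/51) − 10 = 250/77 in ≈ 3.247 in
Ia = 0.2S: 0.2·3.247 = 0.649 in (exactly 50/77)
P − Ia = 3.340 − 0.649 = 10359/3850 ≈ 2.691 in (> 0, runoff occurs)
Q: (10359/3850)² ÷ (22859/3850) = 107308881/88007150 in (≈ 1.219 in)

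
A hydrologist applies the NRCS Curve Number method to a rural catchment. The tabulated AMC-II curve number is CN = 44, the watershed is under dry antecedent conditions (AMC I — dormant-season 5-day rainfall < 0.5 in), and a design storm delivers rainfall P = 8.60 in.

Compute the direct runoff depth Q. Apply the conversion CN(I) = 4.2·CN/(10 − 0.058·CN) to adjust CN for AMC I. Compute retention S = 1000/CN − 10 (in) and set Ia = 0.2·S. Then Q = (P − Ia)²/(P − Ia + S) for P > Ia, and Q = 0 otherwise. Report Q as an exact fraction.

CN(I) from CN(II)=44: (4.2·44)/(10 − 0.058·44) = 3300/133 ≈ 24.812
S = 1000/(3300/133) − 10 = 1000/33 in ≈ 30.303 in
Ia = 0.2S: 0.2·30.303 = 6.061 in (exactly 200/33)
Since P=8.600 > Ia=6.061: effective rainfall P−Ia = 419/165 in
Runoff Q = (P−Ia)²/(P−Ia+S) = (2.539)²/(2.539+30.303) = 175561/894135 ≈ 0.196 in

Q = 175561/894135 in ≈ 0.196 in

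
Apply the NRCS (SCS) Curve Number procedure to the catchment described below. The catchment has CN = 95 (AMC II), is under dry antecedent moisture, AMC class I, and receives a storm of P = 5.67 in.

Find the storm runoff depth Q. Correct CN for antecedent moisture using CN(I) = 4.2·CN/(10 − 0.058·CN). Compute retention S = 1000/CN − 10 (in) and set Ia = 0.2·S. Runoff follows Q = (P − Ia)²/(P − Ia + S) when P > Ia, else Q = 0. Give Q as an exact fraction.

Q = 46756710289/10622696700 in ≈ 4.402 in

CN(I) from CN(II)=95: (4.2·95)/(10 − 0.058·95) = 39900/449 ≈ 88.864
Retention S: 1000/CN − 10 with CN=88.864 → S = 500/399 ≈ 1.253 in
Initial abstraction Ia = S/5 = (500/399)/5 = 100/399 ≈ 0.251 in
Since P=5.670 > Ia=0.251: effective rainfall P−Ia = 216233/39900 in
Q: (216233/39900)² ÷ (266233/39900) = 46756710289/10622696700 in (≈ 4.402 in)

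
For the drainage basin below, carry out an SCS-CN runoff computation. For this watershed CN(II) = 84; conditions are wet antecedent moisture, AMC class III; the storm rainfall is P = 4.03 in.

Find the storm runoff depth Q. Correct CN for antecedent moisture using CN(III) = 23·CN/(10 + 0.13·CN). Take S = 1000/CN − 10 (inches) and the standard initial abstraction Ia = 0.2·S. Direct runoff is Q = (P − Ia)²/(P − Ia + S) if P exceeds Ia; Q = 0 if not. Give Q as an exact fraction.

Q = 34837849201/10947146700 in ≈ 3.182 in

CN(III) from CN(II)=84: (23·84)/(10 + 0.13·84) = 48300/523 ≈ 92.352
Retention S: 1000/CN − 10 with CN=92.352 → S = 400/483 ≈ 0.828 in
Initial abstraction Ia = S/5 = (400/483)/5 = 80/483 ≈ 0.166 in
Excess rainfall: 4.030 − 0.166 = 3.864 in; P > Ia so Q > 0
Runoff Q = (P−Ia)²/(P−Ia+S) = (3.864)²/(3.864+0.828) = 34837849201/10947146700 ≈ 3.182 in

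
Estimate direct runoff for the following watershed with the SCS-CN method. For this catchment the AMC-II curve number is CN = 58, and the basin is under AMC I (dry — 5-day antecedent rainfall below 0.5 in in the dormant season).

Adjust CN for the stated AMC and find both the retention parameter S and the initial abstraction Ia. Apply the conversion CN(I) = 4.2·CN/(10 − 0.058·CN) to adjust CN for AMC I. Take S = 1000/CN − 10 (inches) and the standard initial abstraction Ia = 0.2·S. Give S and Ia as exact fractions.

Adjust CN=58 to AMC I: 4.2·58/(10 − 0.058·58) → (1218/5) ÷ (1659/250) = 2900/79 ≈ 36.709
S = 1000/(2900/79) − 10 = 500/29 in ≈ 17.241 in
Ia = 0.2·(500/29) = 100/29 in ≈ 3.448 in

S = 500/29 in ≈ 17.241 in; Ia = 100/29 in ≈ 3.448 in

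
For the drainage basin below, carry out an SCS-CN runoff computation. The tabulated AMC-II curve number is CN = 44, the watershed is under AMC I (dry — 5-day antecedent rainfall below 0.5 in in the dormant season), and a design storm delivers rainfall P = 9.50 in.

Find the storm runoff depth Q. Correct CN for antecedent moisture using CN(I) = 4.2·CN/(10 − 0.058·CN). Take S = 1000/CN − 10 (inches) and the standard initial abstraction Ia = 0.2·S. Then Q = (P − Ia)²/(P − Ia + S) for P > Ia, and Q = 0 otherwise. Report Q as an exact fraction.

Q = 51529/146982 in ≈ 0.351 in

CN(I) from CN(II)=44: (4.2·44)/(10 − 0.058·44) = 3300/133 ≈ 24.812
Retention S: 1000/CN − 10 with CN=24.812 → S = 1000/33 ≈ 30.303 in
Ia = 0.2·(1000/33) = 200/33 in ≈ 6.061 in
P − Ia = 9.500 − 6.061 = 227/66 ≈ 3.439 in (> 0, runoff occurs)
Q: (227/66)² ÷ (2227/66) = 51529/146982 in (≈ 0.351 in)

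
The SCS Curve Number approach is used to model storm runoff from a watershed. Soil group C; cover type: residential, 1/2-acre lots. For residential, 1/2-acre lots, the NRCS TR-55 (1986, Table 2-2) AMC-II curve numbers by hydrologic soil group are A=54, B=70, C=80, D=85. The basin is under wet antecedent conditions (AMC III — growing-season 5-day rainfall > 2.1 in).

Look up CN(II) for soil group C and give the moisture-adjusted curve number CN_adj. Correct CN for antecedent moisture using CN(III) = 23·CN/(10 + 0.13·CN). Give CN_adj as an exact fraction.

CN_adj = 4600/51 ≈ 90.196

NRCS table: residential, 1/2-acre lots, soil group C → CN(II) = 80
Adjust CN=80 to AMC III: 23·80/(10 + 0.13·80) → 1840 ÷ (102/5) = 4600/51 ≈ 90.196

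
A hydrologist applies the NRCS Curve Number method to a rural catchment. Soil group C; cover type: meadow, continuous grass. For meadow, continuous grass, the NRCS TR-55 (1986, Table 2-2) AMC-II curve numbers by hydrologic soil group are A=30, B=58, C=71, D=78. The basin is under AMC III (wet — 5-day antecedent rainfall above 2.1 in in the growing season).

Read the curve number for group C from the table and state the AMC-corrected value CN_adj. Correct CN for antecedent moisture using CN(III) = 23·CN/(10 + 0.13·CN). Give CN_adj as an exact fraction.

CN_adj = 163300/1923 ≈ 84.919

NRCS table: meadow, continuous grass, soil group C → CN(II) = 71
CN(III) from CN(II)=71: (23·71)/(10 + 0.13·71) = 163300/1923 ≈ 84.919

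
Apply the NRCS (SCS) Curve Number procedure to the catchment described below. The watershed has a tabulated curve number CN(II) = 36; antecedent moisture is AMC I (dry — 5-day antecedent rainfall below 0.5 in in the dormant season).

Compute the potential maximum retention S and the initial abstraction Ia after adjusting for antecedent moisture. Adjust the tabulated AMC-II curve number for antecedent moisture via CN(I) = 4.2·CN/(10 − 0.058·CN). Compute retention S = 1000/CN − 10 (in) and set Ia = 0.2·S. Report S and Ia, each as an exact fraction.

CN(I) from CN(II)=36: (4.2·36)/(10 − 0.058·36) = 18900/989 ≈ 19.110
Max retention: S = 1000/(18900/989) − 10 = 8000/189 in (≈ 42.328 in)
Ia = 0.2·(8000/189) = 1600/189 in ≈ 8.466 in

S = 8000/189 in ≈ 42.328 in; Ia = 1600/189 in ≈ 8.466 in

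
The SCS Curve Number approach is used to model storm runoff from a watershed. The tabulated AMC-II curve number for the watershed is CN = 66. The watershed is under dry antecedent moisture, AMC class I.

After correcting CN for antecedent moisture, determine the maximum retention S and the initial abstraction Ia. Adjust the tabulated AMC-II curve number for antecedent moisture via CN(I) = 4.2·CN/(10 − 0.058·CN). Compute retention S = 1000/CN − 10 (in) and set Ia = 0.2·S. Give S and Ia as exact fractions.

S = 8500/693 in ≈ 12.266 in; Ia = 1700/693 in ≈ 2.453 in

Dry (AMC I): CN(I) = 4.2·66/(10 − 0.058·66) = (1386/5)/(1543/250) = 69300/1543 ≈ 44.913
S = 1000/(69300/1543) − 10 = 8500/693 in ≈ 12.266 in
Ia = 0.2S: 0.2·12.266 = 2.453 in (exactly 1700/693)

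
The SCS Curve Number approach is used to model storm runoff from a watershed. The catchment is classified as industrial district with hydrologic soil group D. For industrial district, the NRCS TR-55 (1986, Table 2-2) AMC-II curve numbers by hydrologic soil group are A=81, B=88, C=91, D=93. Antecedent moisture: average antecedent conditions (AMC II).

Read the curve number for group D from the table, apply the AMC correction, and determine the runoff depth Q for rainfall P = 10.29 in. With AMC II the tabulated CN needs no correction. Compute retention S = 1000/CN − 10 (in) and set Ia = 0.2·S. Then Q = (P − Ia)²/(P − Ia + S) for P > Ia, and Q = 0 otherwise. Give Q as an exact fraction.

NRCS table: industrial district, soil group D → CN(II) = 93
Average conditions: CN = 93 (no AMC adjustment).
Retention S: 1000/CN − 10 with CN=93.000 → S = 70/93 ≈ 0.753 in
Ia = 0.2S: 0.2·0.753 = 0.151 in (exactly 14/93)
P − Ia = 10.290 − 0.151 = 94297/9300 ≈ 10.139 in (> 0, runoff occurs)
Q = (94297/9300)²/((94297/9300) + 70/93) = (8891924209/86490000)/(101297/9300) = 1270274887/134580300 in ≈ 9.439 in

Q = 1270274887/134580300 in ≈ 9.439 in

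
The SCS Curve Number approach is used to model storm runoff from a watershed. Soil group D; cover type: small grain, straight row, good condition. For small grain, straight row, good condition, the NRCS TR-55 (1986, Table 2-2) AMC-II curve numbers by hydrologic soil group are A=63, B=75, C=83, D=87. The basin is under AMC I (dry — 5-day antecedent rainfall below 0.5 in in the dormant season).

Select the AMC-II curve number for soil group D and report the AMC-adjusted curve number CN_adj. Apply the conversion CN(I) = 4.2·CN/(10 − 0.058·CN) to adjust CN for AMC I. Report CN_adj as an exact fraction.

NRCS table: small grain, straight row, good condition, soil group D → CN(II) = 87
Adjust CN=87 to AMC I: 4.2·87/(10 − 0.058·87) → (1827/5) ÷ (2477/500) = 182700/2477 ≈ 73.759

CN_adj = 182700/2477 ≈ 73.759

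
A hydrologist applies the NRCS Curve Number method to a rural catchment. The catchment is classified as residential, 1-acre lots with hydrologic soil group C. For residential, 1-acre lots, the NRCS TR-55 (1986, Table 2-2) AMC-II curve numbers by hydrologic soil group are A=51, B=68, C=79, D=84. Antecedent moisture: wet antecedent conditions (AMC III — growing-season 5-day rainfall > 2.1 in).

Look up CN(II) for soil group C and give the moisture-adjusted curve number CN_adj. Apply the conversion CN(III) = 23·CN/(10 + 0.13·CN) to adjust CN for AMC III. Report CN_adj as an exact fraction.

NRCS table: residential, 1-acre lots, soil group C → CN(II) = 79
CN(III) from CN(II)=79: (23·79)/(10 + 0.13·79) = 181700/2027 ≈ 89.640

CN_adj = 181700/2027 ≈ 89.640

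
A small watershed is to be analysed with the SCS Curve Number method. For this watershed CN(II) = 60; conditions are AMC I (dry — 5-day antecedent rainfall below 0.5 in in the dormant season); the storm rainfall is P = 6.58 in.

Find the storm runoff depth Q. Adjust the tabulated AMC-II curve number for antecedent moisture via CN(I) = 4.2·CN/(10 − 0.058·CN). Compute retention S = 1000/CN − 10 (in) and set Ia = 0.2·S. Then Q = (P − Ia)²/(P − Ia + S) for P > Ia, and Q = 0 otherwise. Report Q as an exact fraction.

Q = 115068529/191290050 in ≈ 0.602 in

Adjust CN=60 to AMC I: 4.2·60/(10 − 0.058·60) → 252 ÷ (163/25) = 6300/163 ≈ 38.650
Retention S: 1000/CN − 10 with CN=38.650 → S = 1000/63 ≈ 15.873 in
Ia = 0.2·(1000/63) = 200/63 in ≈ 3.175 in
P − Ia = 6.580 − 3.175 = 10727/3150 ≈ 3.405 in (> 0, runoff occurs)
Q: (10727/3150)² ÷ (60727/3150) = 115068529/191290050 in (≈ 0.602 in)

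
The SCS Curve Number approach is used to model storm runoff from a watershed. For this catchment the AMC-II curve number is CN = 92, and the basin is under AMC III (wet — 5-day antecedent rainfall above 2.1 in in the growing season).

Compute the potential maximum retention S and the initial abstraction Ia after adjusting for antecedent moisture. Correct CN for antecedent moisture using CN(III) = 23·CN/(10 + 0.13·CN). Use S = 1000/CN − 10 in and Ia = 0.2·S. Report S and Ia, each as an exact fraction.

S = 200/529 in ≈ 0.378 in; Ia = 40/529 in ≈ 0.076 in

Adjust CN=92 to AMC III: 23·92/(10 + 0.13·92) → 2116 ÷ (549/25) = 52900/549 ≈ 96.357
S = 1000/(52900/549) − 10 = 200/529 in ≈ 0.378 in
Initial abstraction Ia = S/5 = (200/529)/5 = 40/529 ≈ 0.076 in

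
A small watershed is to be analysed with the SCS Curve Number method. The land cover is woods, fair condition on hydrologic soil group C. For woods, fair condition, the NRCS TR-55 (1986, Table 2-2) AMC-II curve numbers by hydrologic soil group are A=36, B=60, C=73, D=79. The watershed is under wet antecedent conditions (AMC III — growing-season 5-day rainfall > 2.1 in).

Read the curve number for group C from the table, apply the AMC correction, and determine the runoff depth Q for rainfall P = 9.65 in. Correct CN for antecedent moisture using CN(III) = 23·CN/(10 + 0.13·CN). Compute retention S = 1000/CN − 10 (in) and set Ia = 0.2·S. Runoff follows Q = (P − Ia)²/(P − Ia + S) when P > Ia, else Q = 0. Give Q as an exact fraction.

Q = 98123683009/12332154260 in ≈ 7.957 in

NRCS table: woods, fair condition, soil group C → CN(II) = 73
Adjust CN=73 to AMC III: 23·73/(10 + 0.13·73) → 1679 ÷ (1949/100) = 167900/1949 ≈ 86.147
Retention S: 1000/CN − 10 with CN=86.147 → S = 2700/1679 ≈ 1.608 in
Initial abstraction Ia = S/5 = (2700/1679)/5 = 540/1679 ≈ 0.322 in
Excess rainfall: 9.650 − 0.322 = 9.328 in; P > Ia so Q > 0
Runoff Q = (P−Ia)²/(P−Ia+S) = (9.328)²/(9.328+1.608) = 98123683009/12332154260 ≈ 7.957 in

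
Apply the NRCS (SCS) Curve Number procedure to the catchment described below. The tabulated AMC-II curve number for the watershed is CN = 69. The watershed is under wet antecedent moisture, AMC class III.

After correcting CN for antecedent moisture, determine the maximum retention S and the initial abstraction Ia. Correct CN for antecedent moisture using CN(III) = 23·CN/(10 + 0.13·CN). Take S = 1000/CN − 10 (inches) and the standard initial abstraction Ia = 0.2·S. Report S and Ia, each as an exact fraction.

Wet (AMC III): CN(III) = 23·69/(10 + 0.13·69) = 1587/(1897/100) = 158700/1897 ≈ 83.658
Retention S: 1000/CN − 10 with CN=83.658 → S = 3100/1587 ≈ 1.953 in
Initial abstraction Ia = S/5 = (3100/1587)/5 = 620/1587 ≈ 0.391 in

S = 3100/1587 in ≈ 1.953 in; Ia = 620/1587 in ≈ 0.391 in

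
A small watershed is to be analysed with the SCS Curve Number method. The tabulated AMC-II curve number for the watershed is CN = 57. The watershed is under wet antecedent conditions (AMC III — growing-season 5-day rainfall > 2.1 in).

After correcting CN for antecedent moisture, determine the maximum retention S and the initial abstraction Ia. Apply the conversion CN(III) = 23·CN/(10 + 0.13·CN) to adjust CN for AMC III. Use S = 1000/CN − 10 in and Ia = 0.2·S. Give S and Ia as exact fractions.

CN(III) from CN(II)=57: (23·57)/(10 + 0.13·57) = 131100/1741 ≈ 75.302
Retention S: 1000/CN − 10 with CN=75.302 → S = 4300/1311 ≈ 3.280 in
Ia = 0.2S: 0.2·3.280 = 0.656 in (exactly 860/1311)

S = 4300/1311 in ≈ 3.280 in; Ia = 860/1311 in ≈ 0.656 in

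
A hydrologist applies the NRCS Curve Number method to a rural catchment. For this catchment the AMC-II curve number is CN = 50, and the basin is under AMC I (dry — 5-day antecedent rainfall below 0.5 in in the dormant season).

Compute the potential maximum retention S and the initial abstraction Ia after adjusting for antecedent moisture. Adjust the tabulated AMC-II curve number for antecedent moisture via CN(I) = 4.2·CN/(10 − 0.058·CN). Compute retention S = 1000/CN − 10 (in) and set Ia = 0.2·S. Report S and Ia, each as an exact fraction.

CN(I) from CN(II)=50: (4.2·50)/(10 − 0.058·50) = 2100/71 ≈ 29.577
Max retention: S = 1000/(2100/71) − 10 = 500/21 in (≈ 23.810 in)
Ia = 0.2S: 0.2·23.810 = 4.762 in (exactly 100/21)

S = 500/21 in ≈ 23.810 in; Ia = 100/21 in ≈ 4.762 in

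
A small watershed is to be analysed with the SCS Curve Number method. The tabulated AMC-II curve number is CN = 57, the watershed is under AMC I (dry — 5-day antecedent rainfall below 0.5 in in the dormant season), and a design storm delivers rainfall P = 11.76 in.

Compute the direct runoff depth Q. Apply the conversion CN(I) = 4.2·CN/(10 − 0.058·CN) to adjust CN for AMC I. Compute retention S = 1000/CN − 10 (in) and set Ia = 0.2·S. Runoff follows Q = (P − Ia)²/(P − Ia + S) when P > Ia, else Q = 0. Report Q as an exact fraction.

Dry (AMC I): CN(I) = 4.2·57/(10 − 0.058·57) = (1197/5)/(3347/500) = 119700/3347 ≈ 35.763
S = 1000/(119700/3347) − 10 = 21500/1197 in ≈ 17.962 in
Initial abstraction Ia = S/5 = (21500/1197)/5 = 4300/1197 ≈ 3.592 in
Excess rainfall: 11.760 − 3.592 = 8.168 in; P > Ia so Q > 0
Q = (244418/29925)²/((244418/29925) + 21500/1197) = (59740158724/895505625)/(781918/29925) = 29870079362/11699448075 in ≈ 2.553 in

Q = 29870079362/11699448075 in ≈ 2.553 in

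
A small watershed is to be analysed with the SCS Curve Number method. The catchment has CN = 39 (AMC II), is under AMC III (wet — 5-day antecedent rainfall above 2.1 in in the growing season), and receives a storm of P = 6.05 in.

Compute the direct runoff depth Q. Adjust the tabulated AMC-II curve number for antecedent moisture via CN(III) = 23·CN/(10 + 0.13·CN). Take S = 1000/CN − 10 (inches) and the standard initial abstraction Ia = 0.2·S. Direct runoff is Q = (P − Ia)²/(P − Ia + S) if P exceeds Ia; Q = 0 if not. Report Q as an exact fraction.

Q = 7079034769/3698097780 in ≈ 1.914 in

Wet (AMC III): CN(III) = 23·39/(10 + 0.13·39) = 897/(1507/100) = 89700/1507 ≈ 59.522
Retention S: 1000/CN − 10 with CN=59.522 → S = 6100/897 ≈ 6.800 in
Initial abstraction Ia = S/5 = (6100/897)/5 = 1220/897 ≈ 1.360 in
Excess rainfall: 6.050 − 1.360 = 4.690 in; P > Ia so Q > 0
Q = (84137/17940)²/((84137/17940) + 6100/897) = (7079034769/321843600)/(206137/17940) = 7079034769/3698097780 in ≈ 1.914 in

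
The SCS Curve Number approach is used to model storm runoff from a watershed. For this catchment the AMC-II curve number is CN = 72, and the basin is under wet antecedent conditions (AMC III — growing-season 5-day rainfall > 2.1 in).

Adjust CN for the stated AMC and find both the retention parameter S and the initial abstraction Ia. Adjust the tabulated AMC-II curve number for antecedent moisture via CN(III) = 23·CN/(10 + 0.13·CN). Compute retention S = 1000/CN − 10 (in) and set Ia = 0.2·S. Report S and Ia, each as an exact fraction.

Adjust CN=72 to AMC III: 23·72/(10 + 0.13·72) → 1656 ÷ (484/25) = 10350/121 ≈ 85.537
Retention S: 1000/CN − 10 with CN=85.537 → S = 350/207 ≈ 1.691 in
Initial abstraction Ia = S/5 = (350/207)/5 = 70/207 ≈ 0.338 in

S = 350/207 in ≈ 1.691 in; Ia = 70/207 in ≈ 0.338 in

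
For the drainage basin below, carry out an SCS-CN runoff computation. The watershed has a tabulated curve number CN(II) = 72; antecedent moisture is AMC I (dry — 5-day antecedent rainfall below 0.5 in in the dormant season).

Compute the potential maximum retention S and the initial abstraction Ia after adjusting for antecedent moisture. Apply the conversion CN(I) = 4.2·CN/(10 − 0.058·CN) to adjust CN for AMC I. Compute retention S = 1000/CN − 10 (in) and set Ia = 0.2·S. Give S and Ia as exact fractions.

CN(I) from CN(II)=72: (4.2·72)/(10 − 0.058·72) = 675/13 ≈ 51.923
Max retention: S = 1000/(675/13) − 10 = 250/27 in (≈ 9.259 in)
Initial abstraction Ia = S/5 = (250/27)/5 = 50/27 ≈ 1.852 in

S = 250/27 in ≈ 9.259 in; Ia = 50/27 in ≈ 1.852 in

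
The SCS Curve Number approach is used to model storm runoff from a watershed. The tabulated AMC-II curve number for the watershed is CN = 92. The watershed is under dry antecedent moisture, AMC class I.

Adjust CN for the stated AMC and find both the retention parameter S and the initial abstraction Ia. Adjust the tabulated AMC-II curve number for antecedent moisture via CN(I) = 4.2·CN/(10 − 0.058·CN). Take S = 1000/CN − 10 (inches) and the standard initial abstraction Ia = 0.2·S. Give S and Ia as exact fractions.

Dry (AMC I): CN(I) = 4.2·92/(10 − 0.058·92) = (1932/5)/(583/125) = 48300/583 ≈ 82.847
Retention S: 1000/CN − 10 with CN=82.847 → S = 1000/483 ≈ 2.070 in
Ia = 0.2·(1000/483) = 200/483 in ≈ 0.414 in

S = 1000/483 in ≈ 2.070 in; Ia = 200/483 in ≈ 0.414 in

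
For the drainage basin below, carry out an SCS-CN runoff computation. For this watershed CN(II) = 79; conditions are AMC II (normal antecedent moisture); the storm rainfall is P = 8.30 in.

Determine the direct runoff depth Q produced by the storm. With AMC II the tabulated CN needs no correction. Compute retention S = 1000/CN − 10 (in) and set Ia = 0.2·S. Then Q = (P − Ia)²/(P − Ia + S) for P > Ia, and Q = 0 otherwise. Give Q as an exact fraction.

Q = 37662769/6507230 in ≈ 5.788 in

CN(II) = 79; AMC II needs no correction.
S = 1000/79 − 10 = 210/79 in ≈ 2.658 in
Ia = 0.2·(210/79) = 42/79 in ≈ 0.532 in
Excess rainfall: 8.300 − 0.532 = 7.768 in; P > Ia so Q > 0
Runoff Q = (P−Ia)²/(P−Ia+S) = (7.768)²/(7.768+2.658) = 37662769/6507230 ≈ 5.788 in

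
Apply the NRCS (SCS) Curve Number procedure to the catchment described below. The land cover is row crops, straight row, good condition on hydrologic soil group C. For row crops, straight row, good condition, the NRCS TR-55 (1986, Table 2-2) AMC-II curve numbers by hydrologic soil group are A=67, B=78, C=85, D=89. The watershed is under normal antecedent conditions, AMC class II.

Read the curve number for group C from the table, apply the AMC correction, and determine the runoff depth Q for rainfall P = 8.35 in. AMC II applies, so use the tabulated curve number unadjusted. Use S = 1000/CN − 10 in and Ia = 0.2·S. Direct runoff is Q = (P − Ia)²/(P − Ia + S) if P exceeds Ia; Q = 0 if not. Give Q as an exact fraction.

Q = 7392961/1128460 in ≈ 6.551 in

NRCS table: row crops, straight row, good condition, soil group C → CN(II) = 85
Average conditions: CN = 85 (no AMC adjustment).
Max retention: S = 1000/85 − 10 = 30/17 in (≈ 1.765 in)
Initial abstraction Ia = S/5 = (30/17)/5 = 6/17 ≈ 0.353 in
P − Ia = 8.350 − 0.353 = 2719/340 ≈ 7.997 in (> 0, runoff occurs)
Q = (2719/340)²/((2719/340) + 30/17) = (7392961/115600)/(3319/340) = 7392961/1128460 in ≈ 6.551 in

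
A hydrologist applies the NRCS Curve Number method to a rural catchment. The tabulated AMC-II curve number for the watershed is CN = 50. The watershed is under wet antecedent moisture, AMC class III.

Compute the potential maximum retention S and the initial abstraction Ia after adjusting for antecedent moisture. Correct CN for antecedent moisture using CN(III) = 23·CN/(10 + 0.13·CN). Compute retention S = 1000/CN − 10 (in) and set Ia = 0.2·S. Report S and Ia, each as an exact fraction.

S = 100/23 in ≈ 4.348 in; Ia = 20/23 in ≈ 0.870 in

Wet (AMC III): CN(III) = 23·50/(10 + 0.13·50) = 1150/(33/2) = 2300/33 ≈ 69.697
Retention S: 1000/CN − 10 with CN=69.697 → S = 100/23 ≈ 4.348 in
Initial abstraction Ia = S/5 = (100/23)/5 = 20/23 ≈ 0.870 in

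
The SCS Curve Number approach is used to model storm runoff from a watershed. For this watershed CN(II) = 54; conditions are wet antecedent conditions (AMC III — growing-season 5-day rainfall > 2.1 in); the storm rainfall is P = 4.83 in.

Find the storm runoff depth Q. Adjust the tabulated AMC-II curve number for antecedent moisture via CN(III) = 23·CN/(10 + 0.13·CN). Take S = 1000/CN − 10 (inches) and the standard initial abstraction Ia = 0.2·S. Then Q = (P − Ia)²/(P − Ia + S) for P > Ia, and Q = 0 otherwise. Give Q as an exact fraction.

Q = 121903681/56810700 in ≈ 2.146 in

Adjust CN=54 to AMC III: 23·54/(10 + 0.13·54) → 1242 ÷ (851/50) = 2700/37 ≈ 72.973
Max retention: S = 1000/(2700/37) − 10 = 100/27 in (≈ 3.704 in)
Ia = 0.2·(100/27) = 20/27 in ≈ 0.741 in
Since P=4.830 > Ia=0.741: effective rainfall P−Ia = 11041/2700 in
Q: (11041/2700)² ÷ (21041/2700) = 121903681/56810700 in (≈ 2.146 in)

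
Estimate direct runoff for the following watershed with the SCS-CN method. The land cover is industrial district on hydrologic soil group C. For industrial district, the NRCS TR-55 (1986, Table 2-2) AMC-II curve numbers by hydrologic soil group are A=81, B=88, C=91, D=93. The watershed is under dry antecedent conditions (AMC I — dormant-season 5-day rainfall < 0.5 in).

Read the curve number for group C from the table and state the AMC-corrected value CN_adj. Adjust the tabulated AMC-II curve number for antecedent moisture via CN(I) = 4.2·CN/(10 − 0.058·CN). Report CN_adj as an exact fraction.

NRCS table: industrial district, soil group C → CN(II) = 91
Dry (AMC I): CN(I) = 4.2·91/(10 − 0.058·91) = (1911/5)/(2361/500) = 63700/787 ≈ 80.940

CN_adj = 63700/787 ≈ 80.940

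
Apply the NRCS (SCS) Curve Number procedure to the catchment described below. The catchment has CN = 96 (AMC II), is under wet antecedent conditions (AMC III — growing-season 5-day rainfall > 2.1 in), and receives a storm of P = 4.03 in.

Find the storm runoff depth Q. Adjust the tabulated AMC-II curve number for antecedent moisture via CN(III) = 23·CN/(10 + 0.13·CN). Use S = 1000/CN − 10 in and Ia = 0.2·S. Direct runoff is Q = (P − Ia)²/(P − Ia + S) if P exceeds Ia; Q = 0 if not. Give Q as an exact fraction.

Q = 759388249/198768300 in ≈ 3.820 in

Wet (AMC III): CN(III) = 23·96/(10 + 0.13·96) = 2208/(562/25) = 27600/281 ≈ 98.221
S = 1000/(27600/281) − 10 = 25/138 in ≈ 0.181 in
Ia = 0.2·(25/138) = 5/138 in ≈ 0.036 in
Excess rainfall: 4.030 − 0.036 = 3.994 in; P > Ia so Q > 0
Q: (27557/6900)² ÷ (28807/6900) = 759388249/198768300 in (≈ 3.820 in)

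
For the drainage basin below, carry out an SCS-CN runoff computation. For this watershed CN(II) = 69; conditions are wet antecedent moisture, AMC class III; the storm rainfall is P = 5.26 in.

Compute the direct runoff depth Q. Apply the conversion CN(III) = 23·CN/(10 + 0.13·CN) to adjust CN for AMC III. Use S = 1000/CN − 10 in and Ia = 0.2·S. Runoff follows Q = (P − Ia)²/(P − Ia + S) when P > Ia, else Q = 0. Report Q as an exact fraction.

Wet (AMC III): CN(III) = 23·69/(10 + 0.13·69) = 1587/(1897/100) = 158700/1897 ≈ 83.658
S = 1000/(158700/1897) − 10 = 3100/1587 in ≈ 1.953 in
Ia = 0.2·(3100/1587) = 620/1587 in ≈ 0.391 in
Since P=5.260 > Ia=0.391: effective rainfall P−Ia = 386381/79350 in
Q = (386381/79350)²/((386381/79350) + 3100/1587) = (149290277161/6296422500)/(541381/79350) = 149290277161/42958582350 in ≈ 3.475 in

Q = 149290277161/42958582350 in ≈ 3.475 in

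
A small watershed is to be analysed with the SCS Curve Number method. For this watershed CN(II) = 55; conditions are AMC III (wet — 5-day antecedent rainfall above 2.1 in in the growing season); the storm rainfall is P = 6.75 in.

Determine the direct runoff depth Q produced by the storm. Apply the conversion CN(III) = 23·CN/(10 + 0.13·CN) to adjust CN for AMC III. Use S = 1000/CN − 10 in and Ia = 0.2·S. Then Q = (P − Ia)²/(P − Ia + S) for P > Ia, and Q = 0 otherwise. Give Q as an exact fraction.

Q = 4149369/1091948 in ≈ 3.800 in

CN(III) from CN(II)=55: (23·55)/(10 + 0.13·55) = 25300/343 ≈ 73.761
Retention S: 1000/CN − 10 with CN=73.761 → S = 900/253 ≈ 3.557 in
Ia = 0.2S: 0.2·3.557 = 0.711 in (exactly 180/253)
Since P=6.750 > Ia=0.711: effective rainfall P−Ia = 6111/1012 in
Runoff Q = (P−Ia)²/(P−Ia+S) = (6.039)²/(6.039+3.557) = 4149369/1091948 ≈ 3.800 in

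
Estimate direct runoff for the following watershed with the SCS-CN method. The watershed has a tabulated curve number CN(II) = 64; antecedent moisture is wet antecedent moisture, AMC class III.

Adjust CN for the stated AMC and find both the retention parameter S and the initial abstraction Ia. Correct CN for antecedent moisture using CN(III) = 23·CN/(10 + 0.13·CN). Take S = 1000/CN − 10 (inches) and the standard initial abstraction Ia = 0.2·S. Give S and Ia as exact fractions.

CN(III) from CN(II)=64: (23·64)/(10 + 0.13·64) = 18400/229 ≈ 80.349
S = 1000/(18400/229) − 10 = 225/92 in ≈ 2.446 in
Ia = 0.2·(225/92) = 45/92 in ≈ 0.489 in

S = 225/92 in ≈ 2.446 in; Ia = 45/92 in ≈ 0.489 in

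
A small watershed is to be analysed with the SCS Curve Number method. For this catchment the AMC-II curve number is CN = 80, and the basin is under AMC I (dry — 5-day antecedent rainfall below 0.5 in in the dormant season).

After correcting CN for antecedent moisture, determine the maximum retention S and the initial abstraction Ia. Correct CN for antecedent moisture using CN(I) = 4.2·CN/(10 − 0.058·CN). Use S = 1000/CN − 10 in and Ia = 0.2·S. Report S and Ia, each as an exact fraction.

Adjust CN=80 to AMC I: 4.2·80/(10 − 0.058·80) → 336 ÷ (134/25) = 4200/67 ≈ 62.687
S = 1000/(4200/67) − 10 = 125/21 in ≈ 5.952 in
Ia = 0.2·(125/21) = 25/21 in ≈ 1.190 in

S = 125/21 in ≈ 5.952 in; Ia = 25/21 in ≈ 1.190 in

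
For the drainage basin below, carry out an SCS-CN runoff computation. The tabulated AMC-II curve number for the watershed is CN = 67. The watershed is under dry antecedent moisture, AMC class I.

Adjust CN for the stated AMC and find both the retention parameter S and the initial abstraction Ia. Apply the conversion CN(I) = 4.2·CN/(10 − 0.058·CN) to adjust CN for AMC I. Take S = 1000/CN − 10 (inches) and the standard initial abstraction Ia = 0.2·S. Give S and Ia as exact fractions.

Adjust CN=67 to AMC I: 4.2·67/(10 − 0.058·67) → (1407/5) ÷ (3057/500) = 46900/1019 ≈ 46.026
Retention S: 1000/CN − 10 with CN=46.026 → S = 5500/469 ≈ 11.727 in
Initial abstraction Ia = S/5 = (5500/469)/5 = 1100/469 ≈ 2.345 in

S = 5500/469 in ≈ 11.727 in; Ia = 1100/469 in ≈ 2.345 in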